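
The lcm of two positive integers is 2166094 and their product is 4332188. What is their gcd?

2

From gcd × lcm = mn: gcd = 4332188 / 2166094 = 2.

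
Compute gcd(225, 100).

25

225 = 3² · 5²
100 = 2² · 5²
Common: 5² = 25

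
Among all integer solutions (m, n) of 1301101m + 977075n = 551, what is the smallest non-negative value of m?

Euclid: 1301101 = 1·977075 + 324026; 977075 = 3·324026 + 4997; 324026 = 64·4997 + 4218; 4997 = 1·4218 + 779; 4218 = 5·779 + 323; 779 = 2·323 + 133; 323 = 2·133 + 57; 133 = 2·57 + 19; 57 = 3·19 + 0 → gcd = 19; 551 = 19·29.
Back-substitution yields 1301101·(-15056) + 977075·(20049) = 19, so one solution is m = -15056·29 = -436624, n = 20049·29 = 581421.
Solutions in m differ by 977075/19 = 51425; the one in [0, 51425) is -436624 mod 51425 = 26201.

26201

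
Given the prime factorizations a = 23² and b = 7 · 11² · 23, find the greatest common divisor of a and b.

min exponent per shared prime: 23 = 23

23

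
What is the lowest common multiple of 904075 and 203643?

904075 = 5² · 29² · 43; 203643 = 3² · 11³ · 17
max exponents: 3² · 5² · 11³ · 17 · 29² · 43 = 184108545225

184108545225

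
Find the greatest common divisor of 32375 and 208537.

7

Euclid: 208537 = 6·32375 + 14287; 32375 = 2·14287 + 3801; 14287 = 3·3801 + 2884; 3801 = 1·2884 + 917; 2884 = 3·917 + 133; 917 = 6·133 + 119; 133 = 1·119 + 14; 119 = 8·14 + 7; 14 = 2·7 + 0. Last nonzero remainder: 7.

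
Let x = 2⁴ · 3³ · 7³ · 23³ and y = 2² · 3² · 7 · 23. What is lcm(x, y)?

max exponent per prime: 2⁴ · 3³ · 7³ · 23³ = 1802857392

1802857392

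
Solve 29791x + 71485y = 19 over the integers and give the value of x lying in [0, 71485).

Euclid: 71485 = 2·29791 + 11903; 29791 = 2·11903 + 5985; 11903 = 1·5985 + 5918; 5985 = 1·5918 + 67; 5918 = 88·67 + 22; 67 = 3·22 + 1; 22 = 22·1 + 0 → gcd = 1; 19 = 1·19.
Back-substitution yields 29791·(3201) + 71485·(-1334) = 1, so one solution is x = 3201·19 = 60819, y = -1334·19 = -25346.
Solutions in x differ by 71485/1 = 71485; the one in [0, 71485) is 60819 mod 71485 = 60819.

60819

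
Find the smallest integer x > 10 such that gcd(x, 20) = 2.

gcd(x, 20) = 2 forces 2 | x; write x = 2s. Then gcd(2s, 2·10) = 2·gcd(s, 10), so need gcd(s, 10) = 1.
2s > 10 gives s ≥ 6. The least s ≥ 6 coprime to 10 is 7, so x = 2·7 = 14.

14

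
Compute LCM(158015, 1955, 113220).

4840947540

158015 = 5 · 11 · 13² · 17; 1955 = 5 · 17 · 23; 113220 = 2² · 3² · 5 · 17 · 37
lcm takes max exponent of each prime: 2² · 3² · 5 · 11 · 13² · 17 · 23 · 37 = 4840947540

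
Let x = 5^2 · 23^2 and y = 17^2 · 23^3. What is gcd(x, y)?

min exponent per shared prime: 23^2 = 529

529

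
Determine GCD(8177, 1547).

221

8177 = 13 · 17 · 37
1547 = 7 · 13 · 17
Common: 13 · 17 = 221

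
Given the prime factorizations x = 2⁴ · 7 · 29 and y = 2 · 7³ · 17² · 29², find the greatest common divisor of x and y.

406

min exponent per shared prime: 2 · 7 · 29 = 406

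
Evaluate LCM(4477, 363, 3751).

4477 = 11² · 37; 363 = 3 · 11²; 3751 = 11² · 31
lcm takes max exponent of each prime: 3 · 11² · 31 · 37 = 416361

416361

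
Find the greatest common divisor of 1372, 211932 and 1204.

1372 = 2² · 7³; 211932 = 2² · 3² · 7 · 29²; 1204 = 2² · 7 · 43
gcd takes min exponent of each prime: 2² · 7 = 28

28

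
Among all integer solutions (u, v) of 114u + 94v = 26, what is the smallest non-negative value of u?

6

gcd(114, 94) = 2 (Euclid: 114 = 1·94 + 20; 94 = 4·20 + 14; 20 = 1·14 + 6; 14 = 2·6 + 2; 6 = 3·2 + 0), and 2 | 26.
Extended Euclid: 114·(-14) + 94·(17) = 2. Scale by 13: u₀ = -182.
General solution u = u₀ + 47t; reducing mod 47 gives u = 6 (and v = -7).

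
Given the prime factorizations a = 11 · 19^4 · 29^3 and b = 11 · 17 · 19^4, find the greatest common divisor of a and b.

1433531

min exponent per shared prime: 11 · 19^4 = 1433531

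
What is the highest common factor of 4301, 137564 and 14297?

17

gcd(4301, 137564): 137564 = 31·4301 + 4233; 4301 = 1·4233 + 68; 4233 = 62·68 + 17; 68 = 4·17 + 0 → 17
gcd(17, 14297): 14297 = 841·17 + 0 → 17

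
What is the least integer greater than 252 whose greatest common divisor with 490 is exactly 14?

266

490 = 14·35. Any a with gcd(a, 490) = 14 is a multiple of 14, say 14s, with s coprime to 35.
Need s > 252/14, so s ≥ 19. First s ≥ 19 with gcd(s, 35) = 1 is s = 19. Thus a = 14·19 = 266.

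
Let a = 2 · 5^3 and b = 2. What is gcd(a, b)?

2

min exponent per shared prime: 2 = 2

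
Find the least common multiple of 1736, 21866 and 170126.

1614469200344

1736 = 2³ · 7 · 31; 21866 = 2 · 13 · 29²; 170126 = 2 · 11² · 19 · 37
lcm takes max exponent of each prime: 2³ · 7 · 11² · 13 · 19 · 29² · 31 · 37 = 1614469200344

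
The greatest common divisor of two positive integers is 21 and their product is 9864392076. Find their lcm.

469732956

Since gcd(a,b)·lcm(a,b) = ab, lcm = 9864392076/21 = 469732956.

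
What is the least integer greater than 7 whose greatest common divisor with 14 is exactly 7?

21

gcd(t, 14) = 7 forces 7 | t; write t = 7s. Then gcd(7s, 7·2) = 7·gcd(s, 2), so need gcd(s, 2) = 1.
7s > 7 gives s ≥ 2. The least s ≥ 2 coprime to 2 is 3, so t = 7·3 = 21.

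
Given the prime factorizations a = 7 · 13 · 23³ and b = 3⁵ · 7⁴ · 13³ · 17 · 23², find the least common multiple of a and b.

max exponent per prime: 3⁵ · 7⁴ · 13³ · 17 · 23³ = 265131250389369

265131250389369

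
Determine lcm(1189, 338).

gcd first: 1189 = 3·338 + 175; 338 = 1·175 + 163; 175 = 1·163 + 12; 163 = 13·12 + 7; 12 = 1·7 + 5; 7 = 1·5 + 2; 5 = 2·2 + 1; 2 = 2·1 + 0 → gcd = 1
lcm = 1189·338/gcd = 401882/1 = 401882

401882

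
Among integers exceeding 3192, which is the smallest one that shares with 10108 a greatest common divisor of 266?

3458

gcd(x, 10108) = 266 forces 266 | x; write x = 266s. Then gcd(266s, 266·38) = 266·gcd(s, 38), so need gcd(s, 38) = 1.
266s > 3192 gives s ≥ 13. The least s ≥ 13 coprime to 38 is 13, so x = 266·13 = 3458.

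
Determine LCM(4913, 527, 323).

4913 = 17³; 527 = 17 · 31; 323 = 17 · 19
lcm takes max exponent of each prime: 17³ · 19 · 31 = 2893757

2893757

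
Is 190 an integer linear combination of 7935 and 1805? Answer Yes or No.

Yes

By Bézout, 7935u − 1805v = 190 has integer solutions iff gcd(7935, 1805) | 190.
Euclid: 7935 = 4·1805 + 715; 1805 = 2·715 + 375; 715 = 1·375 + 340; 375 = 1·340 + 35; 340 = 9·35 + 25; 35 = 1·25 + 10; 25 = 2·10 + 5; 10 = 2·5 + 0. gcd = 5; 190 mod 5 = 0. Yes.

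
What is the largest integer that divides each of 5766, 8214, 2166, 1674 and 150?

gcd(5766, 8214): 8214 = 1·5766 + 2448; 5766 = 2·2448 + 870; 2448 = 2·870 + 708; 870 = 1·708 + 162; 708 = 4·162 + 60; 162 = 2·60 + 42; 60 = 1·42 + 18; 42 = 2·18 + 6; 18 = 3·6 + 0 → 6
gcd(6, 2166): 2166 = 361·6 + 0 → 6
gcd(6, 1674): 1674 = 279·6 + 0 → 6
gcd(6, 150): 150 = 25·6 + 0 → 6

6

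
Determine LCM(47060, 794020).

gcd first: 794020 = 16·47060 + 41060; 47060 = 1·41060 + 6000; 41060 = 6·6000 + 5060; 6000 = 1·5060 + 940; 5060 = 5·940 + 360; 940 = 2·360 + 220; 360 = 1·220 + 140; 220 = 1·140 + 80; 140 = 1·80 + 60; 80 = 1·60 + 20; 60 = 3·20 + 0 → gcd = 20
lcm = 47060·794020/gcd = 37366581200/20 = 1868329060

1868329060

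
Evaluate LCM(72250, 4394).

158733250

72250 = 2 · 5³ · 17²; 4394 = 2 · 13³
max exponents: 2 · 5³ · 13³ · 17² = 158733250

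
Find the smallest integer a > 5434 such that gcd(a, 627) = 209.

Multiples of 209 above 5434: 209·27, 209·28, … . Need the cofactor coprime to 627/209 = 3.
Checking s = 27, 28, … the first with gcd(s, 3) = 1 is s = 28, giving 5852.

5852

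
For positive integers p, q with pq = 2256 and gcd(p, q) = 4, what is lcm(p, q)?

For any two positive integers, gcd × lcm equals their product. Hence lcm = 2256 / 4 = 564.

564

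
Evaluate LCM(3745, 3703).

gcd first: 3745 = 1·3703 + 42; 3703 = 88·42 + 7; 42 = 6·7 + 0 → gcd = 7
lcm = 3745·3703/gcd = 13867735/7 = 1981105

1981105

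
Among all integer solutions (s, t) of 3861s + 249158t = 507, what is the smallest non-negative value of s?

15875

Reduce mod 249158: 3861s ≡ 507 (mod 249158). With g = gcd(3861, 249158) = 13 dividing 507, divide through: 297s ≡ 39 (mod 19166).
Since gcd(297, 19166) = 1, s ≡ 39·(297)⁻¹ ≡ 15875 (mod 19166). Smallest non-negative: 15875.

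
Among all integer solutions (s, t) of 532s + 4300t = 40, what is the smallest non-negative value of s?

970

Euclid: 4300 = 8·532 + 44; 532 = 12·44 + 4; 44 = 11·4 + 0 → gcd = 4; 40 = 4·10.
Back-substitution yields 532·(97) + 4300·(-12) = 4, so one solution is s = 97·10 = 970, t = -12·10 = -120.
Solutions in s differ by 4300/4 = 1075; the one in [0, 1075) is 970 mod 1075 = 970.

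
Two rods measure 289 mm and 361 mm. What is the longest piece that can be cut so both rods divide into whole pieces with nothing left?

1

289 = 17²
361 = 19²
Common: 1 = 1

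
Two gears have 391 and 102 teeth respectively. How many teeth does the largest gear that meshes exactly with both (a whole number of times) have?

17

391 = 17 · 23
102 = 2 · 3 · 17
Common: 17 = 17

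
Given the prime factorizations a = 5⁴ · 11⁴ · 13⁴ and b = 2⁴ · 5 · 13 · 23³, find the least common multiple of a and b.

50877721993670000

max exponent per prime: 2⁴ · 5⁴ · 11⁴ · 13⁴ · 23³ = 50877721993670000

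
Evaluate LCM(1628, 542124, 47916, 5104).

1628 = 2² · 11 · 37; 542124 = 2² · 3² · 11 · 37²; 47916 = 2² · 3² · 11³; 5104 = 2⁴ · 11 · 29
lcm takes max exponent of each prime: 2⁴ · 3² · 11³ · 29 · 37² = 7609252464

7609252464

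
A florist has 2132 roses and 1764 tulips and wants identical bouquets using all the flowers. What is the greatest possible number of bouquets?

2132 = 2² · 13 · 41
1764 = 2² · 3² · 7²
Common: 2² = 4

4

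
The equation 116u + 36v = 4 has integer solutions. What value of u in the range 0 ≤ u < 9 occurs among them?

5

Reduce mod 36: 116u ≡ 4 (mod 36). With g = gcd(116, 36) = 4 dividing 4, divide through: 29u ≡ 1 (mod 9).
Since gcd(29, 9) = 1, u ≡ 1·(29)⁻¹ ≡ 5 (mod 9). Smallest non-negative: 5.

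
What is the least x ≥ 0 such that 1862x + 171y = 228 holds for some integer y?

Reduce mod 171: 1862x ≡ 228 (mod 171). With g = gcd(1862, 171) = 19 dividing 228, divide through: 98x ≡ 12 (mod 9).
Since gcd(98, 9) = 1, x ≡ 12·(98)⁻¹ ≡ 6 (mod 9). Smallest non-negative: 6.

6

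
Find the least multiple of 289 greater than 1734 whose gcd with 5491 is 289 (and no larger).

5491 = 289·19. Any t with gcd(t, 5491) = 289 is a multiple of 289, say 289s, with s coprime to 19.
Need s > 1734/289, so s ≥ 7. First s ≥ 7 with gcd(s, 19) = 1 is s = 7. Thus t = 289·7 = 2023.

2023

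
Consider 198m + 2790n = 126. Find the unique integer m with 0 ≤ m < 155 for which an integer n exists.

57

Reduce mod 2790: 198m ≡ 126 (mod 2790). With g = gcd(198, 2790) = 18 dividing 126, divide through: 11m ≡ 7 (mod 155).
Since gcd(11, 155) = 1, m ≡ 7·(11)⁻¹ ≡ 57 (mod 155). Smallest non-negative: 57.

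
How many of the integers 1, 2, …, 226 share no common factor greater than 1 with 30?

60

30 = 2·3·5. Inclusion–exclusion on these primes:
226 − ⌊226/2⌋ − ⌊226/3⌋ − ⌊226/5⌋ + ⌊226/6⌋ + ⌊226/10⌋ + ⌊226/15⌋ − ⌊226/30⌋ = 60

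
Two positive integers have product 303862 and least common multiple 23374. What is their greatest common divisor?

13

gcd·lcm = product, so gcd = 303862/23374 = 13.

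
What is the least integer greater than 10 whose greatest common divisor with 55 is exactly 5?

15

gcd(k, 55) = 5 forces 5 | k; write k = 5s. Then gcd(5s, 5·11) = 5·gcd(s, 11), so need gcd(s, 11) = 1.
5s > 10 gives s ≥ 3. The least s ≥ 3 coprime to 11 is 3, so k = 5·3 = 15.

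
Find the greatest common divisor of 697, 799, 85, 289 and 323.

17

gcd(697, 799): 799 = 1·697 + 102; 697 = 6·102 + 85; 102 = 1·85 + 17; 85 = 5·17 + 0 → 17
gcd(17, 85): 85 = 5·17 + 0 → 17
gcd(17, 289): 289 = 17·17 + 0 → 17
gcd(17, 323): 323 = 19·17 + 0 → 17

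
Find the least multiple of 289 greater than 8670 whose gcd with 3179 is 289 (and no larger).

Multiples of 289 above 8670: 289·31, 289·32, … . Need the cofactor coprime to 3179/289 = 11.
Checking s = 31, 32, … the first with gcd(s, 11) = 1 is s = 31, giving 8959.

8959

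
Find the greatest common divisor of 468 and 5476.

468 = 2² · 3² · 13
5476 = 2² · 37²
Common: 2² = 4

4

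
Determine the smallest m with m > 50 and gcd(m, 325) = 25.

Multiples of 25 above 50: 25·3, 25·4, … . Need the cofactor coprime to 325/25 = 13.
Checking s = 3, 4, … the first with gcd(s, 13) = 1 is s = 3, giving 75.

75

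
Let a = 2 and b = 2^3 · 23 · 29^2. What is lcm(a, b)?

154744

max exponent per prime: 2^3 · 23 · 29^2 = 154744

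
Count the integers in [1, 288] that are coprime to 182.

182 = 2·7·13. Inclusion–exclusion on these primes:
288 − ⌊288/2⌋ − ⌊288/7⌋ − ⌊288/13⌋ + ⌊288/14⌋ + ⌊288/26⌋ + ⌊288/91⌋ − ⌊288/182⌋ = 114

114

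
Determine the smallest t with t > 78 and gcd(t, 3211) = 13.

91

3211 = 13·247. Any t with gcd(t, 3211) = 13 is a multiple of 13, say 13s, with s coprime to 247.
Need s > 78/13, so s ≥ 7. First s ≥ 7 with gcd(s, 247) = 1 is s = 7. Thus t = 13·7 = 91.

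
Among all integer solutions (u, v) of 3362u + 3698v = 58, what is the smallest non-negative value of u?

319

Reduce mod 3698: 3362u ≡ 58 (mod 3698). With g = gcd(3362, 3698) = 2 dividing 58, divide through: 1681u ≡ 29 (mod 1849).
Since gcd(1681, 1849) = 1, u ≡ 29·(1681)⁻¹ ≡ 319 (mod 1849). Smallest non-negative: 319.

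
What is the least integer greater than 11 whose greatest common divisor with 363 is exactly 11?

Multiples of 11 above 11: 11·2, 11·3, … . Need the cofactor coprime to 363/11 = 33.
Checking s = 2, 3, … the first with gcd(s, 33) = 1 is s = 2, giving 22.

22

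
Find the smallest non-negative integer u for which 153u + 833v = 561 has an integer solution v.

gcd(153, 833) = 17 (Euclid: 833 = 5·153 + 68; 153 = 2·68 + 17; 68 = 4·17 + 0), and 17 | 561.
Extended Euclid: 153·(11) + 833·(-2) = 17. Scale by 33: u₀ = 363.
General solution u = u₀ + 49t; reducing mod 49 gives u = 20 (and v = -3).

20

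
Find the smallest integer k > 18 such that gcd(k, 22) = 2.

Multiples of 2 above 18: 2·10, 2·11, … . Need the cofactor coprime to 22/2 = 11.
Checking s = 10, 11, … the first with gcd(s, 11) = 1 is s = 10, giving 20.

20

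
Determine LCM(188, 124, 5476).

188 = 2² · 47; 124 = 2² · 31; 5476 = 2² · 37²
lcm takes max exponent of each prime: 2² · 31 · 37² · 47 = 7978532

7978532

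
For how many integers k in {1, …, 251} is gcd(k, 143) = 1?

Prime factors of 143: 11, 13. Count integers ≤ 251 divisible by none of them.
By inclusion–exclusion: 251 − ⌊251/11⌋ − ⌊251/13⌋ + ⌊251/143⌋ = 211.

211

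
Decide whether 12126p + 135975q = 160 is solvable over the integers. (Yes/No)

No

gcd(12126, 135975): 135975 = 11·12126 + 2589; 12126 = 4·2589 + 1770; 2589 = 1·1770 + 819; 1770 = 2·819 + 132; 819 = 6·132 + 27; 132 = 4·27 + 24; 27 = 1·24 + 3; 24 = 8·3 + 0 → 3
3 does not divide 160, so a solution does not exist.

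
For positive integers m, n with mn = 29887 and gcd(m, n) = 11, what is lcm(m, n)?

2717

Since gcd(m,n)·lcm(m,n) = mn, lcm = 29887/11 = 2717.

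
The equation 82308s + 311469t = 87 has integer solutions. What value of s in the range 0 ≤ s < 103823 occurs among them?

6558

Euclid: 311469 = 3·82308 + 64545; 82308 = 1·64545 + 17763; 64545 = 3·17763 + 11256; 17763 = 1·11256 + 6507; 11256 = 1·6507 + 4749; 6507 = 1·4749 + 1758; 4749 = 2·1758 + 1233; 1758 = 1·1233 + 525; 1233 = 2·525 + 183; 525 = 2·183 + 159; 183 = 1·159 + 24; 159 = 6·24 + 15; 24 = 1·15 + 9; 15 = 1·9 + 6; 9 = 1·6 + 3; 6 = 2·3 + 0 → gcd = 3; 87 = 3·29.
Back-substitution yields 82308·(-39155) + 311469·(10347) = 3, so one solution is s = -39155·29 = -1135495, t = 10347·29 = 300063.
Solutions in s differ by 311469/3 = 103823; the one in [0, 103823) is -1135495 mod 103823 = 6558.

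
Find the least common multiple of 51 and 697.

51 = 3 · 17; 697 = 17 · 41
max exponents: 3 · 17 · 41 = 2091

2091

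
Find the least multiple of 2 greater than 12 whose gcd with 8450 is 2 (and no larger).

gcd(t, 8450) = 2 forces 2 | t; write t = 2s. Then gcd(2s, 2·4225) = 2·gcd(s, 4225), so need gcd(s, 4225) = 1.
2s > 12 gives s ≥ 7. The least s ≥ 7 coprime to 4225 is 7, so t = 2·7 = 14.

14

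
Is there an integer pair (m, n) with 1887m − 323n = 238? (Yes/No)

gcd(1887, 323): 1887 = 5·323 + 272; 323 = 1·272 + 51; 272 = 5·51 + 17; 51 = 3·17 + 0 → 17
17 divides 238, so a solution exists.

Yes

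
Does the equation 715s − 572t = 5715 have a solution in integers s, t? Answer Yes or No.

gcd(715, 572): 715 = 1·572 + 143; 572 = 4·143 + 0 → 143
143 does not divide 5715, so a solution does not exist.

No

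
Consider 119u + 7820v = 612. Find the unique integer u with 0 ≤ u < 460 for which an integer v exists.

268

Euclid: 7820 = 65·119 + 85; 119 = 1·85 + 34; 85 = 2·34 + 17; 34 = 2·17 + 0 → gcd = 17; 612 = 17·36.
Back-substitution yields 119·(-197) + 7820·(3) = 17, so one solution is u = -197·36 = -7092, v = 3·36 = 108.
Solutions in u differ by 7820/17 = 460; the one in [0, 460) is -7092 mod 460 = 268.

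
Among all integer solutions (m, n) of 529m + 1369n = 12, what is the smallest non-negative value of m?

176

Euclid: 1369 = 2·529 + 311; 529 = 1·311 + 218; 311 = 1·218 + 93; 218 = 2·93 + 32; 93 = 2·32 + 29; 32 = 1·29 + 3; 29 = 9·3 + 2; 3 = 1·2 + 1; 2 = 2·1 + 0 → gcd = 1; 12 = 1·12.
Back-substitution yields 529·(471) + 1369·(-182) = 1, so one solution is m = 471·12 = 5652, n = -182·12 = -2184.
Solutions in m differ by 1369/1 = 1369; the one in [0, 1369) is 5652 mod 1369 = 176.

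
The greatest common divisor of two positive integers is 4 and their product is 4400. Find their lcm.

gcd·lcm = product, so lcm = 4400/4 = 1100.

1100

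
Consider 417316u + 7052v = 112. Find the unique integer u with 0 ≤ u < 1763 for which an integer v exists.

Euclid: 417316 = 59·7052 + 1248; 7052 = 5·1248 + 812; 1248 = 1·812 + 436; 812 = 1·436 + 376; 436 = 1·376 + 60; 376 = 6·60 + 16; 60 = 3·16 + 12; 16 = 1·12 + 4; 12 = 3·4 + 0 → gcd = 4; 112 = 4·28.
Back-substitution yields 417316·(-469) + 7052·(27754) = 4, so one solution is u = -469·28 = -13132, v = 27754·28 = 777112.
Solutions in u differ by 7052/4 = 1763; the one in [0, 1763) is -13132 mod 1763 = 972.

972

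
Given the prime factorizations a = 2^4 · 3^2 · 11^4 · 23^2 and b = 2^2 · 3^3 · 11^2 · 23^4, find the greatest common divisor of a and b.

2304324

min exponent per shared prime: 2^2 · 3^2 · 11^2 · 23^2 = 2304324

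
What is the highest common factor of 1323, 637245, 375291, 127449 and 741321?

gcd(1323, 637245): 637245 = 481·1323 + 882; 1323 = 1·882 + 441; 882 = 2·441 + 0 → 441
gcd(441, 375291): 375291 = 851·441 + 0 → 441
gcd(441, 127449): 127449 = 289·441 + 0 → 441
gcd(441, 741321): 741321 = 1681·441 + 0 → 441

441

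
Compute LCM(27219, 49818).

27219 = 3 · 43 · 211; 49818 = 2 · 3 · 19² · 23
max exponents: 2 · 3 · 19² · 23 · 43 · 211 = 451998714

451998714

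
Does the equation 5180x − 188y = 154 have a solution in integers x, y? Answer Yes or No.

No

gcd(5180, 188): 5180 = 27·188 + 104; 188 = 1·104 + 84; 104 = 1·84 + 20; 84 = 4·20 + 4; 20 = 5·4 + 0 → 4
4 does not divide 154, so a solution does not exist.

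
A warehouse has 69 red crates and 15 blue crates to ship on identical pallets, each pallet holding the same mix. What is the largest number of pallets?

69 = 3 · 23
15 = 3 · 5
Common: 3 = 3

3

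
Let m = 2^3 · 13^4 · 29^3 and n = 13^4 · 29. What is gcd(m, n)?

min exponent per shared prime: 13^4 · 29 = 828269

828269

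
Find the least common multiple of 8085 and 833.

137445

8085 = 3 · 5 · 7² · 11; 833 = 7² · 17
max exponents: 3 · 5 · 7² · 11 · 17 = 137445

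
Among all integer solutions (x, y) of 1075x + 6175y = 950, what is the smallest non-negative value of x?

133

Euclid: 6175 = 5·1075 + 800; 1075 = 1·800 + 275; 800 = 2·275 + 250; 275 = 1·250 + 25; 250 = 10·25 + 0 → gcd = 25; 950 = 25·38.
Back-substitution yields 1075·(23) + 6175·(-4) = 25, so one solution is x = 23·38 = 874, y = -4·38 = -152.
Solutions in x differ by 6175/25 = 247; the one in [0, 247) is 874 mod 247 = 133.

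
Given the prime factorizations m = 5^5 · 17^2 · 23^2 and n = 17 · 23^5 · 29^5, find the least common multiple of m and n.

max exponent per prime: 5^5 · 17^2 · 23^5 · 29^5 = 119227663728946634375

119227663728946634375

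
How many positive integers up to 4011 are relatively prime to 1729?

Prime factors of 1729: 7, 13, 19. Count integers ≤ 4011 divisible by none of them.
By inclusion–exclusion: 4011 − ⌊4011/7⌋ − ⌊4011/13⌋ − ⌊4011/19⌋ + ⌊4011/91⌋ + ⌊4011/133⌋ + ⌊4011/247⌋ − ⌊4011/1729⌋ = 3007.

3007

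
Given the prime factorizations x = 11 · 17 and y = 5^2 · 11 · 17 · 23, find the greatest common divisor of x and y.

min exponent per shared prime: 11 · 17 = 187

187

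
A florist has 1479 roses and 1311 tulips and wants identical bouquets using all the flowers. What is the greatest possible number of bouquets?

3

1479 = 3 · 17 · 29
1311 = 3 · 19 · 23
Common: 3 = 3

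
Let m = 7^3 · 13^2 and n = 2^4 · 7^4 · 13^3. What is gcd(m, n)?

57967

min exponent per shared prime: 7^3 · 13^2 = 57967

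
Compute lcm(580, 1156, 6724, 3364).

8171307380

580 = 2² · 5 · 29; 1156 = 2² · 17²; 6724 = 2² · 41²; 3364 = 2² · 29²
lcm takes max exponent of each prime: 2² · 5 · 17² · 29² · 41² = 8171307380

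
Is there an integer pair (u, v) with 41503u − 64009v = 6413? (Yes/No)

Yes

By Bézout, 41503u − 64009v = 6413 has integer solutions iff gcd(41503, 64009) | 6413.
Euclid: 64009 = 1·41503 + 22506; 41503 = 1·22506 + 18997; 22506 = 1·18997 + 3509; 18997 = 5·3509 + 1452; 3509 = 2·1452 + 605; 1452 = 2·605 + 242; 605 = 2·242 + 121; 242 = 2·121 + 0. gcd = 121; 6413 mod 121 = 0. Yes.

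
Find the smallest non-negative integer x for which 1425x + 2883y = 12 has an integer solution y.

174

gcd(1425, 2883) = 3 (Euclid: 2883 = 2·1425 + 33; 1425 = 43·33 + 6; 33 = 5·6 + 3; 6 = 2·3 + 0), and 3 | 12.
Extended Euclid: 1425·(-437) + 2883·(216) = 3. Scale by 4: x₀ = -1748.
General solution x = x₀ + 961t; reducing mod 961 gives x = 174 (and y = -86).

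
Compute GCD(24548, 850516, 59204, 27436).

24548 = 2² · 17 · 19²; 850516 = 2² · 19³ · 31; 59204 = 2² · 19² · 41; 27436 = 2² · 19³
gcd takes min exponent of each prime: 2² · 19² = 1444

1444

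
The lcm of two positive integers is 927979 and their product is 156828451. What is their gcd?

gcd·lcm = product, so gcd = 156828451/927979 = 169.

169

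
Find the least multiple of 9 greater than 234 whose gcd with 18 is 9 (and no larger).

Multiples of 9 above 234: 9·27, 9·28, … . Need the cofactor coprime to 18/9 = 2.
Checking s = 27, 28, … the first with gcd(s, 2) = 1 is s = 27, giving 243.

243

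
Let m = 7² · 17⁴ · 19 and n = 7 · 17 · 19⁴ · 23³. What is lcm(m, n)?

6489177854500103

max exponent per prime: 7² · 17⁴ · 19⁴ · 23³ = 6489177854500103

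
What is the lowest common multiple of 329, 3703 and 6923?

329 = 7 · 47; 3703 = 7 · 23²; 6923 = 7 · 23 · 43
lcm takes max exponent of each prime: 7 · 23² · 43 · 47 = 7483763

7483763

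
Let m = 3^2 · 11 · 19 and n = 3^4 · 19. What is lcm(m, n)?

max exponent per prime: 3^4 · 11 · 19 = 16929

16929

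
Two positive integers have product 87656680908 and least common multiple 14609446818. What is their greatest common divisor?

6

From gcd × lcm = mn: gcd = 87656680908 / 14609446818 = 6.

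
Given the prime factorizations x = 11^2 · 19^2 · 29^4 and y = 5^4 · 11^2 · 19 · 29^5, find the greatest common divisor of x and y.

min exponent per shared prime: 11^2 · 19 · 29^4 = 1626039019

1626039019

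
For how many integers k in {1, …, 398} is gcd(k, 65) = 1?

Prime factors of 65: 5, 13. Count integers ≤ 398 divisible by none of them.
By inclusion–exclusion: 398 − ⌊398/5⌋ − ⌊398/13⌋ + ⌊398/65⌋ = 295.

295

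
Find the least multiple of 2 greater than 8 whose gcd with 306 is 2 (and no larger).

10

Multiples of 2 above 8: 2·5, 2·6, … . Need the cofactor coprime to 306/2 = 153.
Checking s = 5, 6, … the first with gcd(s, 153) = 1 is s = 5, giving 10.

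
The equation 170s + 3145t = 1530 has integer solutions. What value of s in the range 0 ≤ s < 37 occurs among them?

Euclid: 3145 = 18·170 + 85; 170 = 2·85 + 0 → gcd = 85; 1530 = 85·18.
Back-substitution yields 170·(-18) + 3145·(1) = 85, so one solution is s = -18·18 = -324, t = 1·18 = 18.
Solutions in s differ by 3145/85 = 37; the one in [0, 37) is -324 mod 37 = 9.

9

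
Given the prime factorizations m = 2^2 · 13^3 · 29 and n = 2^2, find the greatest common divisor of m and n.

min exponent per shared prime: 2^2 = 4

4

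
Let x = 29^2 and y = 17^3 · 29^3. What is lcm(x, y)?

max exponent per prime: 17^3 · 29^3 = 119823157

119823157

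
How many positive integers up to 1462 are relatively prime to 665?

950

Prime factors of 665: 5, 7, 19. Count integers ≤ 1462 divisible by none of them.
By inclusion–exclusion: 1462 − ⌊1462/5⌋ − ⌊1462/7⌋ − ⌊1462/19⌋ + ⌊1462/35⌋ + ⌊1462/95⌋ + ⌊1462/133⌋ − ⌊1462/665⌋ = 950.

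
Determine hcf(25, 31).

1

Euclid: 31 = 1·25 + 6; 25 = 4·6 + 1; 6 = 6·1 + 0. Last nonzero remainder: 1.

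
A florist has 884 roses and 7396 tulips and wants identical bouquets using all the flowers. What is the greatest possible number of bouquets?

Euclid: 7396 = 8·884 + 324; 884 = 2·324 + 236; 324 = 1·236 + 88; 236 = 2·88 + 60; 88 = 1·60 + 28; 60 = 2·28 + 4; 28 = 7·4 + 0. Last nonzero remainder: 4.

4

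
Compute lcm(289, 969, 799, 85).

3871155

lcm(289, 969) = 289·969/gcd = 280041/17 = 16473
lcm(16473, 799) = 16473·799/gcd = 13161927/17 = 774231
lcm(774231, 85) = 774231·85/gcd = 65809635/17 = 3871155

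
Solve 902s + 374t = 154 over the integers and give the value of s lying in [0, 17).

Reduce mod 374: 902s ≡ 154 (mod 374). With g = gcd(902, 374) = 22 dividing 154, divide through: 41s ≡ 7 (mod 17).
Since gcd(41, 17) = 1, s ≡ 7·(41)⁻¹ ≡ 1 (mod 17). Smallest non-negative: 1.

1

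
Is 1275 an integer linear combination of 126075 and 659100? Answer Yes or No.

gcd(126075, 659100): 659100 = 5·126075 + 28725; 126075 = 4·28725 + 11175; 28725 = 2·11175 + 6375; 11175 = 1·6375 + 4800; 6375 = 1·4800 + 1575; 4800 = 3·1575 + 75; 1575 = 21·75 + 0 → 75
75 divides 1275, so a solution exists.

Yes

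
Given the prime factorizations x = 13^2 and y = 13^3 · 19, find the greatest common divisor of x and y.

169

min exponent per shared prime: 13^2 = 169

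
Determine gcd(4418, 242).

Euclid: 4418 = 18·242 + 62; 242 = 3·62 + 56; 62 = 1·56 + 6; 56 = 9·6 + 2; 6 = 3·2 + 0. Last nonzero remainder: 2.

2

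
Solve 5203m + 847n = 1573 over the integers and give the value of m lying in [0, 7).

6

Euclid: 5203 = 6·847 + 121; 847 = 7·121 + 0 → gcd = 121; 1573 = 121·13.
Back-substitution yields 5203·(1) + 847·(-6) = 121, so one solution is m = 1·13 = 13, n = -6·13 = -78.
Solutions in m differ by 847/121 = 7; the one in [0, 7) is 13 mod 7 = 6.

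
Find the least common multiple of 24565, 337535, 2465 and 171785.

lcm(24565, 337535) = 24565·337535/gcd = 8291547275/85 = 97547615
lcm(97547615, 2465) = 97547615·2465/gcd = 240454870975/85 = 2828880835
lcm(2828880835, 171785) = 2828880835·171785/gcd = 485959294240475/85 = 5717168167535

5717168167535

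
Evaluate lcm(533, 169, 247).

131651

533 = 13 · 41; 169 = 13²; 247 = 13 · 19
lcm takes max exponent of each prime: 13² · 19 · 41 = 131651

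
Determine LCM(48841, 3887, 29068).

193214996

48841 = 13² · 17²; 3887 = 13² · 23; 29068 = 2² · 13² · 43
lcm takes max exponent of each prime: 2² · 13² · 17² · 23 · 43 = 193214996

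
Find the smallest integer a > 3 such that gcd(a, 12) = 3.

9

12 = 3·4. Any a with gcd(a, 12) = 3 is a multiple of 3, say 3s, with s coprime to 4.
Need s > 3/3, so s ≥ 2. First s ≥ 2 with gcd(s, 4) = 1 is s = 3. Thus a = 3·3 = 9.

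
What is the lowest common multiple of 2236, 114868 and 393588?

2236 = 2² · 13 · 43; 114868 = 2² · 13 · 47²; 393588 = 2² · 3² · 13 · 29²
lcm takes max exponent of each prime: 2² · 3² · 13 · 29² · 43 · 47² = 37385743356

37385743356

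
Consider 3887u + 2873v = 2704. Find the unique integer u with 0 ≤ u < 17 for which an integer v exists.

14

Reduce mod 2873: 3887u ≡ 2704 (mod 2873). With g = gcd(3887, 2873) = 169 dividing 2704, divide through: 23u ≡ 16 (mod 17).
Since gcd(23, 17) = 1, u ≡ 16·(23)⁻¹ ≡ 14 (mod 17). Smallest non-negative: 14.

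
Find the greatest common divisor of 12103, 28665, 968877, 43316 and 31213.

12103 = 7² · 13 · 19; 28665 = 3² · 5 · 7² · 13; 968877 = 3² · 7² · 13³; 43316 = 2² · 7² · 13 · 17; 31213 = 7⁴ · 13
gcd takes min exponent of each prime: 7² · 13 = 637

637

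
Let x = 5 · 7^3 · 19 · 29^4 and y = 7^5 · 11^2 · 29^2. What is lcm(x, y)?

136644188961665

max exponent per prime: 5 · 7^5 · 11^2 · 19 · 29^4 = 136644188961665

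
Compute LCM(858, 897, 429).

19734

lcm(858, 897) = 858·897/gcd = 769626/39 = 19734
lcm(19734, 429) = 19734·429/gcd = 8465886/429 = 19734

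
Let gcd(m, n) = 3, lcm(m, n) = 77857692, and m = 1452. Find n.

160863

m·n = gcd·lcm = 3·77857692 = 233573076, so n = 233573076/1452 = 160863.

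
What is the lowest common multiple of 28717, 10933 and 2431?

4516236439

28717 = 13 · 47²; 10933 = 13 · 29²; 2431 = 11 · 13 · 17
lcm takes max exponent of each prime: 11 · 13 · 17 · 29² · 47² = 4516236439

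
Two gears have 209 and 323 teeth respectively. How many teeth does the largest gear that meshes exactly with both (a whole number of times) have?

209 = 11 · 19
323 = 17 · 19
Common: 19 = 19

19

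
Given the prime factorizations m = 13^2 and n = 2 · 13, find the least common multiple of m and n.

max exponent per prime: 2 · 13^2 = 338

338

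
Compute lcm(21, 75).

gcd first: 75 = 3·21 + 12; 21 = 1·12 + 9; 12 = 1·9 + 3; 9 = 3·3 + 0 → gcd = 3
lcm = 21·75/gcd = 1575/3 = 525

525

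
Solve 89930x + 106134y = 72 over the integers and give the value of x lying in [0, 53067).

23907

Reduce mod 106134: 89930x ≡ 72 (mod 106134). With g = gcd(89930, 106134) = 2 dividing 72, divide through: 44965x ≡ 36 (mod 53067).
Since gcd(44965, 53067) = 1, x ≡ 36·(44965)⁻¹ ≡ 23907 (mod 53067). Smallest non-negative: 23907.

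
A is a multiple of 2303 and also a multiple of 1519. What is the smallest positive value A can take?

gcd first: 2303 = 1·1519 + 784; 1519 = 1·784 + 735; 784 = 1·735 + 49; 735 = 15·49 + 0 → gcd = 49
lcm = 2303·1519/gcd = 3498257/49 = 71393

71393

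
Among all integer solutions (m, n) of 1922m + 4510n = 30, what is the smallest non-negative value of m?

gcd(1922, 4510) = 2 (Euclid: 4510 = 2·1922 + 666; 1922 = 2·666 + 590; 666 = 1·590 + 76; 590 = 7·76 + 58; 76 = 1·58 + 18; 58 = 3·18 + 4; 18 = 4·4 + 2; 4 = 2·2 + 0), and 2 | 30.
Extended Euclid: 1922·(-1009) + 4510·(430) = 2. Scale by 15: m₀ = -15135.
General solution m = m₀ + 2255t; reducing mod 2255 gives m = 650 (and n = -277).

650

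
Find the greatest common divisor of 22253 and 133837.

Euclid: 133837 = 6·22253 + 319; 22253 = 69·319 + 242; 319 = 1·242 + 77; 242 = 3·77 + 11; 77 = 7·11 + 0. Last nonzero remainder: 11.

11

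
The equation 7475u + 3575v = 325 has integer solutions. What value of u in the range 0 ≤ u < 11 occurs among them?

1

Reduce mod 3575: 7475u ≡ 325 (mod 3575). With g = gcd(7475, 3575) = 325 dividing 325, divide through: 23u ≡ 1 (mod 11).
Since gcd(23, 11) = 1, u ≡ 1·(23)⁻¹ ≡ 1 (mod 11). Smallest non-negative: 1.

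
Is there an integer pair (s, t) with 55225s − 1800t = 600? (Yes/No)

gcd(55225, 1800): 55225 = 30·1800 + 1225; 1800 = 1·1225 + 575; 1225 = 2·575 + 75; 575 = 7·75 + 50; 75 = 1·50 + 25; 50 = 2·25 + 0 → 25
25 divides 600, so a solution exists.

Yes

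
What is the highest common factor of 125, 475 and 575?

25

125 = 5³; 475 = 5² · 19; 575 = 5² · 23
gcd takes min exponent of each prime: 5² = 25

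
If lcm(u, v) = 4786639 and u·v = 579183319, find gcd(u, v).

121

gcd·lcm = product, so gcd = 579183319/4786639 = 121.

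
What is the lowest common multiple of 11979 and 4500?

11979 = 3² · 11³; 4500 = 2² · 3² · 5³
max exponents: 2² · 3² · 5³ · 11³ = 5989500

5989500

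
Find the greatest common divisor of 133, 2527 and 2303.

7

gcd(133, 2527): 2527 = 19·133 + 0 → 133
gcd(133, 2303): 2303 = 17·133 + 42; 133 = 3·42 + 7; 42 = 6·7 + 0 → 7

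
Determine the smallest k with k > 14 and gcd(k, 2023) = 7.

2023 = 7·289. Any k with gcd(k, 2023) = 7 is a multiple of 7, say 7s, with s coprime to 289.
Need s > 14/7, so s ≥ 3. First s ≥ 3 with gcd(s, 289) = 1 is s = 3. Thus k = 7·3 = 21.

21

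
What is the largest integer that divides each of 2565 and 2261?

19

Euclid: 2565 = 1·2261 + 304; 2261 = 7·304 + 133; 304 = 2·133 + 38; 133 = 3·38 + 19; 38 = 2·19 + 0. Last nonzero remainder: 19.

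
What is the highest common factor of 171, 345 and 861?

171 = 3² · 19; 345 = 3 · 5 · 23; 861 = 3 · 7 · 41
gcd takes min exponent of each prime: 3 = 3

3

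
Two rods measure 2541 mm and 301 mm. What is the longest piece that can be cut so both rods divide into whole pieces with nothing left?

7

2541 = 3 · 7 · 11²
301 = 7 · 43
Common: 7 = 7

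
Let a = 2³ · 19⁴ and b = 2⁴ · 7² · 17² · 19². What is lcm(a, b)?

29527610896

max exponent per prime: 2⁴ · 7² · 17² · 19⁴ = 29527610896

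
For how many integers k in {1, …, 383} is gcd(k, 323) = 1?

323 = 17·19. Inclusion–exclusion on these primes:
383 − ⌊383/17⌋ − ⌊383/19⌋ + ⌊383/323⌋ = 342

342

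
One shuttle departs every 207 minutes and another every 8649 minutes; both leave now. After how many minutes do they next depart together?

gcd first: 8649 = 41·207 + 162; 207 = 1·162 + 45; 162 = 3·45 + 27; 45 = 1·27 + 18; 27 = 1·18 + 9; 18 = 2·9 + 0 → gcd = 9
lcm = 207·8649/gcd = 1790343/9 = 198927

198927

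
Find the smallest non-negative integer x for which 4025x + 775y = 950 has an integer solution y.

27

Reduce mod 775: 4025x ≡ 950 (mod 775). With g = gcd(4025, 775) = 25 dividing 950, divide through: 161x ≡ 38 (mod 31).
Since gcd(161, 31) = 1, x ≡ 38·(161)⁻¹ ≡ 27 (mod 31). Smallest non-negative: 27.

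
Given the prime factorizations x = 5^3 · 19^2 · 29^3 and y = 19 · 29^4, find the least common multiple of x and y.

31916055125

max exponent per prime: 5^3 · 19^2 · 29^4 = 31916055125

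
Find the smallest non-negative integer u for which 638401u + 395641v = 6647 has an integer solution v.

119

Euclid: 638401 = 1·395641 + 242760; 395641 = 1·242760 + 152881; 242760 = 1·152881 + 89879; 152881 = 1·89879 + 63002; 89879 = 1·63002 + 26877; 63002 = 2·26877 + 9248; 26877 = 2·9248 + 8381; 9248 = 1·8381 + 867; 8381 = 9·867 + 578; 867 = 1·578 + 289; 578 = 2·289 + 0 → gcd = 289; 6647 = 289·23.
Back-substitution yields 638401·(-471) + 395641·(760) = 289, so one solution is u = -471·23 = -10833, v = 760·23 = 17480.
Solutions in u differ by 395641/289 = 1369; the one in [0, 1369) is -10833 mod 1369 = 119.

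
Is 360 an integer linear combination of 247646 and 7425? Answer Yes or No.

Yes

By Bézout, 247646p − 7425q = 360 has integer solutions iff gcd(247646, 7425) | 360.
Euclid: 247646 = 33·7425 + 2621; 7425 = 2·2621 + 2183; 2621 = 1·2183 + 438; 2183 = 4·438 + 431; 438 = 1·431 + 7; 431 = 61·7 + 4; 7 = 1·4 + 3; 4 = 1·3 + 1; 3 = 3·1 + 0. gcd = 1; 360 mod 1 = 0. Yes.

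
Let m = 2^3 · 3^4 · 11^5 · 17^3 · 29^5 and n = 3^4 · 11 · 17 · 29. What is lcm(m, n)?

max exponent per prime: 2^3 · 3^4 · 11^5 · 17^3 · 29^5 = 10516595871157558776

10516595871157558776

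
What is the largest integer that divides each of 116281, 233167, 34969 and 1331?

gcd(116281, 233167): 233167 = 2·116281 + 605; 116281 = 192·605 + 121; 605 = 5·121 + 0 → 121
gcd(121, 34969): 34969 = 289·121 + 0 → 121
gcd(121, 1331): 1331 = 11·121 + 0 → 121

121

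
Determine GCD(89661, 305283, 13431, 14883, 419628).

363

gcd(89661, 305283): 305283 = 3·89661 + 36300; 89661 = 2·36300 + 17061; 36300 = 2·17061 + 2178; 17061 = 7·2178 + 1815; 2178 = 1·1815 + 363; 1815 = 5·363 + 0 → 363
gcd(363, 13431): 13431 = 37·363 + 0 → 363
gcd(363, 14883): 14883 = 41·363 + 0 → 363
gcd(363, 419628): 419628 = 1156·363 + 0 → 363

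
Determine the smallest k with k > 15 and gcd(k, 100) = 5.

35

Multiples of 5 above 15: 5·4, 5·5, … . Need the cofactor coprime to 100/5 = 20.
Checking s = 4, 5, … the first with gcd(s, 20) = 1 is s = 7, giving 35.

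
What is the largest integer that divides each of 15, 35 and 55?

5

15 = 3 · 5; 35 = 5 · 7; 55 = 5 · 11
gcd takes min exponent of each prime: 5 = 5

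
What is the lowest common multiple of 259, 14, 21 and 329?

259 = 7 · 37; 14 = 2 · 7; 21 = 3 · 7; 329 = 7 · 47
lcm takes max exponent of each prime: 2 · 3 · 7 · 37 · 47 = 73038

73038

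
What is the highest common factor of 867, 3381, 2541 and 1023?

3

gcd(867, 3381): 3381 = 3·867 + 780; 867 = 1·780 + 87; 780 = 8·87 + 84; 87 = 1·84 + 3; 84 = 28·3 + 0 → 3
gcd(3, 2541): 2541 = 847·3 + 0 → 3
gcd(3, 1023): 1023 = 341·3 + 0 → 3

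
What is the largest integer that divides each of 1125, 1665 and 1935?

1125 = 3² · 5³; 1665 = 3² · 5 · 37; 1935 = 3² · 5 · 43
gcd takes min exponent of each prime: 3² · 5 = 45

45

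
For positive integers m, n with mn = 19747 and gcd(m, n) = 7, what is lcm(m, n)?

Since gcd(m,n)·lcm(m,n) = mn, lcm = 19747/7 = 2821.

2821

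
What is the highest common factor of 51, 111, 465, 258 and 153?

3

gcd(51, 111): 111 = 2·51 + 9; 51 = 5·9 + 6; 9 = 1·6 + 3; 6 = 2·3 + 0 → 3
gcd(3, 465): 465 = 155·3 + 0 → 3
gcd(3, 258): 258 = 86·3 + 0 → 3
gcd(3, 153): 153 = 51·3 + 0 → 3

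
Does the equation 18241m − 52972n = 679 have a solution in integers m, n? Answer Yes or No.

By Bézout, 18241m − 52972n = 679 has integer solutions iff gcd(18241, 52972) | 679.
Euclid: 52972 = 2·18241 + 16490; 18241 = 1·16490 + 1751; 16490 = 9·1751 + 731; 1751 = 2·731 + 289; 731 = 2·289 + 153; 289 = 1·153 + 136; 153 = 1·136 + 17; 136 = 8·17 + 0. gcd = 17; 679 mod 17 = 16. No.

No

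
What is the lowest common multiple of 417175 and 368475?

gcd first: 417175 = 1·368475 + 48700; 368475 = 7·48700 + 27575; 48700 = 1·27575 + 21125; 27575 = 1·21125 + 6450; 21125 = 3·6450 + 1775; 6450 = 3·1775 + 1125; 1775 = 1·1125 + 650; 1125 = 1·650 + 475; 650 = 1·475 + 175; 475 = 2·175 + 125; 175 = 1·125 + 50; 125 = 2·50 + 25; 50 = 2·25 + 0 → gcd = 25
lcm = 417175·368475/gcd = 153718558125/25 = 6148742325

6148742325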